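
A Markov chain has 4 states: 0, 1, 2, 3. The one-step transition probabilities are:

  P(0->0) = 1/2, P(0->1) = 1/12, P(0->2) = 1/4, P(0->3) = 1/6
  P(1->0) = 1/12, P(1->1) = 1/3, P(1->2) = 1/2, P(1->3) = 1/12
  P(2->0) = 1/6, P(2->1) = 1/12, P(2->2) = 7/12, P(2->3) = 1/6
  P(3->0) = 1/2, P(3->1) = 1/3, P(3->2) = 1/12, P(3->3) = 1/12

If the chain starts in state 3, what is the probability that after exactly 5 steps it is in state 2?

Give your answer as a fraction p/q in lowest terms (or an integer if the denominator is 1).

Computing P^5 by repeated multiplication:
P^1 =
  0: [1/2, 1/12, 1/4, 1/6]
  1: [1/12, 1/3, 1/2, 1/12]
  2: [1/6, 1/12, 7/12, 1/6]
  3: [1/2, 1/3, 1/12, 1/12]
P^2 =
  0: [55/144, 7/48, 47/144, 7/48]
  1: [7/36, 3/16, 35/72, 19/144]
  2: [13/48, 7/48, 7/16, 7/48]
  3: [1/3, 3/16, 25/72, 19/144]
P^3 =
  0: [571/1728, 5/32, 641/1728, 41/288]
  1: [449/1728, 47/288, 755/1728, 121/864]
  2: [169/576, 5/32, 235/576, 41/288]
  3: [529/1728, 47/288, 25/64, 121/864]
P^4 =
  0: [3227/10368, 91/576, 4033/10368, 245/1728]
  1: [2969/10368, 275/1728, 4283/10368, 733/5184]
  2: [1033/3456, 91/576, 1387/3456, 245/1728]
  3: [1043/3456, 275/1728, 4123/10368, 733/5184]
P^5 =
  0: [18943/62208, 547/3456, 24605/62208, 1469/10368]
  1: [18413/62208, 1643/10368, 25127/62208, 4405/31104]
  2: [6229/20736, 547/3456, 8287/20736, 1469/10368]
  3: [18733/62208, 1643/10368, 8269/20736, 4405/31104]

(P^5)[3 -> 2] = 8269/20736

Answer: 8269/20736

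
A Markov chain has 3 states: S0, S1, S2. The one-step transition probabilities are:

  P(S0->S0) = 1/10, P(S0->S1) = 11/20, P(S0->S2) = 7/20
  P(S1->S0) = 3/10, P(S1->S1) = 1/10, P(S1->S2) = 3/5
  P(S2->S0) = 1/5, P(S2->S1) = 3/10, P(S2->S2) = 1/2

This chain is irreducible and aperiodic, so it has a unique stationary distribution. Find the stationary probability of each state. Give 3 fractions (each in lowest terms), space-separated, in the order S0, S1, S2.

The stationary distribution satisfies pi = pi * P, i.e.:
  pi_S0 = 1/10*pi_S0 + 3/10*pi_S1 + 1/5*pi_S2
  pi_S1 = 11/20*pi_S0 + 1/10*pi_S1 + 3/10*pi_S2
  pi_S2 = 7/20*pi_S0 + 3/5*pi_S1 + 1/2*pi_S2
with normalization: pi_S0 + pi_S1 + pi_S2 = 1.

Using the first 2 balance equations plus normalization, the linear system A*pi = b is:
  [-9/10, 3/10, 1/5] . pi = 0
  [11/20, -9/10, 3/10] . pi = 0
  [1, 1, 1] . pi = 1

Solving yields:
  pi_S0 = 54/259
  pi_S1 = 76/259
  pi_S2 = 129/259

Verification (pi * P):
  54/259*1/10 + 76/259*3/10 + 129/259*1/5 = 54/259 = pi_S0  (ok)
  54/259*11/20 + 76/259*1/10 + 129/259*3/10 = 76/259 = pi_S1  (ok)
  54/259*7/20 + 76/259*3/5 + 129/259*1/2 = 129/259 = pi_S2  (ok)

Answer: 54/259 76/259 129/259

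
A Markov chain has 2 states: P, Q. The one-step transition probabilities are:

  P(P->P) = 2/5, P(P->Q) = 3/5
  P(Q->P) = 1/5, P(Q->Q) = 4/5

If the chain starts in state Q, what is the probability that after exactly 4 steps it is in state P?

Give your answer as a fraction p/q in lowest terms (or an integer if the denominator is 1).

Answer: 156/625

Derivation:
Computing P^4 by repeated multiplication:
P^1 =
  P: [2/5, 3/5]
  Q: [1/5, 4/5]
P^2 =
  P: [7/25, 18/25]
  Q: [6/25, 19/25]
P^3 =
  P: [32/125, 93/125]
  Q: [31/125, 94/125]
P^4 =
  P: [157/625, 468/625]
  Q: [156/625, 469/625]

(P^4)[Q -> P] = 156/625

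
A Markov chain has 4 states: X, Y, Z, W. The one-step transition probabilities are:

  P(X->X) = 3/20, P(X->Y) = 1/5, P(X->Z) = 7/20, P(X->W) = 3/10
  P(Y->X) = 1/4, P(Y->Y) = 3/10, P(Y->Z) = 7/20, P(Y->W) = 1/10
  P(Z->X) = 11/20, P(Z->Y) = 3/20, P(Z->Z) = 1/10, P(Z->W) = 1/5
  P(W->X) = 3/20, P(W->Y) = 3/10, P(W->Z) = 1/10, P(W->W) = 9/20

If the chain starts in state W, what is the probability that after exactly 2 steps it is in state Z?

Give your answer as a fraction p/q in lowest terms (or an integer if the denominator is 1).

Computing P^2 by repeated multiplication:
P^1 =
  X: [3/20, 1/5, 7/20, 3/10]
  Y: [1/4, 3/10, 7/20, 1/10]
  Z: [11/20, 3/20, 1/10, 1/5]
  W: [3/20, 3/10, 1/10, 9/20]
P^2 =
  X: [31/100, 93/400, 3/16, 27/100]
  Y: [8/25, 89/400, 19/80, 11/50]
  Z: [41/200, 23/100, 11/40, 29/100]
  W: [11/50, 27/100, 17/80, 119/400]

(P^2)[W -> Z] = 17/80

Answer: 17/80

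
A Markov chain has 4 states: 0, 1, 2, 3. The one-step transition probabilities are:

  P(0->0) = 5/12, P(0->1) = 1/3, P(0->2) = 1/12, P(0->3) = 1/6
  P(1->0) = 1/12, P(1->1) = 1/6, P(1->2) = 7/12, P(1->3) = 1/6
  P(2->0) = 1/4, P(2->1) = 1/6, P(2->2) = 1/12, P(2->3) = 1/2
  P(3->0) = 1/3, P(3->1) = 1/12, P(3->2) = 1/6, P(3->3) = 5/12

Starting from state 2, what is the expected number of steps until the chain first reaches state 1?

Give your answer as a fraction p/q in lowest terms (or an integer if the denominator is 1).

Answer: 804/155

Derivation:
Let h_i = expected steps to first reach 1 from state i.
Boundary: h_1 = 0.
First-step equations for the other states:
  h_0 = 1 + 5/12*h_0 + 1/3*h_1 + 1/12*h_2 + 1/6*h_3
  h_2 = 1 + 1/4*h_0 + 1/6*h_1 + 1/12*h_2 + 1/2*h_3
  h_3 = 1 + 1/3*h_0 + 1/12*h_1 + 1/6*h_2 + 5/12*h_3

Substituting h_1 = 0 and rearranging gives the linear system (I - Q) h = 1:
  [7/12, -1/12, -1/6] . (h_0, h_2, h_3) = 1
  [-1/4, 11/12, -1/2] . (h_0, h_2, h_3) = 1
  [-1/3, -1/6, 7/12] . (h_0, h_2, h_3) = 1

Solving yields:
  h_0 = 624/155
  h_2 = 804/155
  h_3 = 852/155

Starting state is 2, so the expected hitting time is h_2 = 804/155.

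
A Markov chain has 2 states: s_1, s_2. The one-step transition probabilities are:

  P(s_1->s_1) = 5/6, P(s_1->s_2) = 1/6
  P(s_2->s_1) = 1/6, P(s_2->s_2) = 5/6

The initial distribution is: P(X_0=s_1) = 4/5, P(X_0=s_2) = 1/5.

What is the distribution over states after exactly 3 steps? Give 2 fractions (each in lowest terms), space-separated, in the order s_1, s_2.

Answer: 53/90 37/90

Derivation:
Propagating the distribution step by step (d_{t+1} = d_t * P):
d_0 = (s_1=4/5, s_2=1/5)
  d_1[s_1] = 4/5*5/6 + 1/5*1/6 = 7/10
  d_1[s_2] = 4/5*1/6 + 1/5*5/6 = 3/10
d_1 = (s_1=7/10, s_2=3/10)
  d_2[s_1] = 7/10*5/6 + 3/10*1/6 = 19/30
  d_2[s_2] = 7/10*1/6 + 3/10*5/6 = 11/30
d_2 = (s_1=19/30, s_2=11/30)
  d_3[s_1] = 19/30*5/6 + 11/30*1/6 = 53/90
  d_3[s_2] = 19/30*1/6 + 11/30*5/6 = 37/90
d_3 = (s_1=53/90, s_2=37/90)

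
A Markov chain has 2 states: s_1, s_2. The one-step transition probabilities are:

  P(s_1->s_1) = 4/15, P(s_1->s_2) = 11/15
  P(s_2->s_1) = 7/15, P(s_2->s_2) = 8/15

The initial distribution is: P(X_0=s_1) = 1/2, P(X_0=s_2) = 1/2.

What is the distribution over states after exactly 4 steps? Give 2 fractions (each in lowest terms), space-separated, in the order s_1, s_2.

Propagating the distribution step by step (d_{t+1} = d_t * P):
d_0 = (s_1=1/2, s_2=1/2)
  d_1[s_1] = 1/2*4/15 + 1/2*7/15 = 11/30
  d_1[s_2] = 1/2*11/15 + 1/2*8/15 = 19/30
d_1 = (s_1=11/30, s_2=19/30)
  d_2[s_1] = 11/30*4/15 + 19/30*7/15 = 59/150
  d_2[s_2] = 11/30*11/15 + 19/30*8/15 = 91/150
d_2 = (s_1=59/150, s_2=91/150)
  d_3[s_1] = 59/150*4/15 + 91/150*7/15 = 97/250
  d_3[s_2] = 59/150*11/15 + 91/150*8/15 = 153/250
d_3 = (s_1=97/250, s_2=153/250)
  d_4[s_1] = 97/250*4/15 + 153/250*7/15 = 1459/3750
  d_4[s_2] = 97/250*11/15 + 153/250*8/15 = 2291/3750
d_4 = (s_1=1459/3750, s_2=2291/3750)

Answer: 1459/3750 2291/3750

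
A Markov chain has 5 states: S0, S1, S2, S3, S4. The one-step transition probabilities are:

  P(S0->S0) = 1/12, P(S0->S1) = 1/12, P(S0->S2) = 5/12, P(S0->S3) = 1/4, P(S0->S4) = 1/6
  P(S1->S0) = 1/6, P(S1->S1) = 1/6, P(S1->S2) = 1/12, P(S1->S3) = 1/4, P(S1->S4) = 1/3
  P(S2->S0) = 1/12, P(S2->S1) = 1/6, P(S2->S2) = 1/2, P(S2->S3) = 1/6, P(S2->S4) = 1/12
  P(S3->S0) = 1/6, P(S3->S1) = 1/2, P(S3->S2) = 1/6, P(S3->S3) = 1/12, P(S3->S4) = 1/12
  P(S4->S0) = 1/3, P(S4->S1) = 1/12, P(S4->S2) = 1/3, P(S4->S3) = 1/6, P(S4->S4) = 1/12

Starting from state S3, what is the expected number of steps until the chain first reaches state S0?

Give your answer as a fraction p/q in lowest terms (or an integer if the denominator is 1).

Answer: 19584/3337

Derivation:
Let h_i = expected steps to first reach S0 from state i.
Boundary: h_S0 = 0.
First-step equations for the other states:
  h_S1 = 1 + 1/6*h_S0 + 1/6*h_S1 + 1/12*h_S2 + 1/4*h_S3 + 1/3*h_S4
  h_S2 = 1 + 1/12*h_S0 + 1/6*h_S1 + 1/2*h_S2 + 1/6*h_S3 + 1/12*h_S4
  h_S3 = 1 + 1/6*h_S0 + 1/2*h_S1 + 1/6*h_S2 + 1/12*h_S3 + 1/12*h_S4
  h_S4 = 1 + 1/3*h_S0 + 1/12*h_S1 + 1/3*h_S2 + 1/6*h_S3 + 1/12*h_S4

Substituting h_S0 = 0 and rearranging gives the linear system (I - Q) h = 1:
  [5/6, -1/12, -1/4, -1/3] . (h_S1, h_S2, h_S3, h_S4) = 1
  [-1/6, 1/2, -1/6, -1/12] . (h_S1, h_S2, h_S3, h_S4) = 1
  [-1/2, -1/6, 11/12, -1/12] . (h_S1, h_S2, h_S3, h_S4) = 1
  [-1/12, -1/3, -1/6, 11/12] . (h_S1, h_S2, h_S3, h_S4) = 1

Solving yields:
  h_S1 = 18936/3337
  h_S2 = 22356/3337
  h_S3 = 19584/3337
  h_S4 = 17052/3337

Starting state is S3, so the expected hitting time is h_S3 = 19584/3337.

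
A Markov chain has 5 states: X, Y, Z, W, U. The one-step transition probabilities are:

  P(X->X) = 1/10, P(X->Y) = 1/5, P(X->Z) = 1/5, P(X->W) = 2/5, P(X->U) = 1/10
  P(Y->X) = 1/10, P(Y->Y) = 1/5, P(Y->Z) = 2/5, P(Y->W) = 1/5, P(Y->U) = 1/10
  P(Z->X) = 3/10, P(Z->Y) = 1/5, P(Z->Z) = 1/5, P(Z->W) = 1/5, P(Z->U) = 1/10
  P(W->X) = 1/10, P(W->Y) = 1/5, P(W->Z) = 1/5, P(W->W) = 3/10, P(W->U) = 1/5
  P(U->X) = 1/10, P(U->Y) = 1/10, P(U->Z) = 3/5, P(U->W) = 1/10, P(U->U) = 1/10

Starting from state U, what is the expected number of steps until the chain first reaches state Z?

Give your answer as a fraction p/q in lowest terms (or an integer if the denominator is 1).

Answer: 3550/1631

Derivation:
Let h_i = expected steps to first reach Z from state i.
Boundary: h_Z = 0.
First-step equations for the other states:
  h_X = 1 + 1/10*h_X + 1/5*h_Y + 1/5*h_Z + 2/5*h_W + 1/10*h_U
  h_Y = 1 + 1/10*h_X + 1/5*h_Y + 2/5*h_Z + 1/5*h_W + 1/10*h_U
  h_W = 1 + 1/10*h_X + 1/5*h_Y + 1/5*h_Z + 3/10*h_W + 1/5*h_U
  h_U = 1 + 1/10*h_X + 1/10*h_Y + 3/5*h_Z + 1/10*h_W + 1/10*h_U

Substituting h_Z = 0 and rearranging gives the linear system (I - Q) h = 1:
  [9/10, -1/5, -2/5, -1/10] . (h_X, h_Y, h_W, h_U) = 1
  [-1/10, 4/5, -1/5, -1/10] . (h_X, h_Y, h_W, h_U) = 1
  [-1/10, -1/5, 7/10, -1/5] . (h_X, h_Y, h_W, h_U) = 1
  [-1/10, -1/10, -1/10, 9/10] . (h_X, h_Y, h_W, h_U) = 1

Solving yields:
  h_X = 5640/1631
  h_Y = 650/233
  h_W = 5450/1631
  h_U = 3550/1631

Starting state is U, so the expected hitting time is h_U = 3550/1631.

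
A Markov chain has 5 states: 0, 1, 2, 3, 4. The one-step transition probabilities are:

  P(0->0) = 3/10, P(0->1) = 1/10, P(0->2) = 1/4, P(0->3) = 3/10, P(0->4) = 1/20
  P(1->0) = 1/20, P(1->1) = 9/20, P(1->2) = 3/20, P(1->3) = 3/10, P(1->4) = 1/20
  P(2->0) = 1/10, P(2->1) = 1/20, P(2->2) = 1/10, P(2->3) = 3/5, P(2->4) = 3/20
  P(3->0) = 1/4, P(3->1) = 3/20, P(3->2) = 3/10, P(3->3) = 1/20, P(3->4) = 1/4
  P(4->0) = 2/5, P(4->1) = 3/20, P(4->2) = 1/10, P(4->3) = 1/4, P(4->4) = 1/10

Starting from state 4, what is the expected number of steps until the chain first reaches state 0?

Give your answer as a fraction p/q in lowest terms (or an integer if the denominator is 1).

Answer: 127680/31267

Derivation:
Let h_i = expected steps to first reach 0 from state i.
Boundary: h_0 = 0.
First-step equations for the other states:
  h_1 = 1 + 1/20*h_0 + 9/20*h_1 + 3/20*h_2 + 3/10*h_3 + 1/20*h_4
  h_2 = 1 + 1/10*h_0 + 1/20*h_1 + 1/10*h_2 + 3/5*h_3 + 3/20*h_4
  h_3 = 1 + 1/4*h_0 + 3/20*h_1 + 3/10*h_2 + 1/20*h_3 + 1/4*h_4
  h_4 = 1 + 2/5*h_0 + 3/20*h_1 + 1/10*h_2 + 1/4*h_3 + 1/10*h_4

Substituting h_0 = 0 and rearranging gives the linear system (I - Q) h = 1:
  [11/20, -3/20, -3/10, -1/20] . (h_1, h_2, h_3, h_4) = 1
  [-1/20, 9/10, -3/5, -3/20] . (h_1, h_2, h_3, h_4) = 1
  [-3/20, -3/10, 19/20, -1/4] . (h_1, h_2, h_3, h_4) = 1
  [-3/20, -1/10, -1/4, 9/10] . (h_1, h_2, h_3, h_4) = 1

Solving yields:
  h_1 = 195940/31267
  h_2 = 167040/31267
  h_3 = 150200/31267
  h_4 = 127680/31267

Starting state is 4, so the expected hitting time is h_4 = 127680/31267.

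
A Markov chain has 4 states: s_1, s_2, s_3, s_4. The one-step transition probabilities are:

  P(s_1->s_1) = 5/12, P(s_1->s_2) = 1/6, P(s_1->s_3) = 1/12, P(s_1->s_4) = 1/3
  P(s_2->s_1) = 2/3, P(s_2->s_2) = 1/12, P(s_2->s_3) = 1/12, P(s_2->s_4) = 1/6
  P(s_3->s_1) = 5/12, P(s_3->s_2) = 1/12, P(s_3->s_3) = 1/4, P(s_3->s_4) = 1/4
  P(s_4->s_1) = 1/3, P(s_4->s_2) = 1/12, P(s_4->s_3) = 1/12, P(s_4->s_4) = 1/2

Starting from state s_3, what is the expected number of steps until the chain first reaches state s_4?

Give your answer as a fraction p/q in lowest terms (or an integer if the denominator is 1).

Answer: 1692/469

Derivation:
Let h_i = expected steps to first reach s_4 from state i.
Boundary: h_s_4 = 0.
First-step equations for the other states:
  h_s_1 = 1 + 5/12*h_s_1 + 1/6*h_s_2 + 1/12*h_s_3 + 1/3*h_s_4
  h_s_2 = 1 + 2/3*h_s_1 + 1/12*h_s_2 + 1/12*h_s_3 + 1/6*h_s_4
  h_s_3 = 1 + 5/12*h_s_1 + 1/12*h_s_2 + 1/4*h_s_3 + 1/4*h_s_4

Substituting h_s_4 = 0 and rearranging gives the linear system (I - Q) h = 1:
  [7/12, -1/6, -1/12] . (h_s_1, h_s_2, h_s_3) = 1
  [-2/3, 11/12, -1/12] . (h_s_1, h_s_2, h_s_3) = 1
  [-5/12, -1/12, 3/4] . (h_s_1, h_s_2, h_s_3) = 1

Solving yields:
  h_s_1 = 1560/469
  h_s_2 = 1800/469
  h_s_3 = 1692/469

Starting state is s_3, so the expected hitting time is h_s_3 = 1692/469.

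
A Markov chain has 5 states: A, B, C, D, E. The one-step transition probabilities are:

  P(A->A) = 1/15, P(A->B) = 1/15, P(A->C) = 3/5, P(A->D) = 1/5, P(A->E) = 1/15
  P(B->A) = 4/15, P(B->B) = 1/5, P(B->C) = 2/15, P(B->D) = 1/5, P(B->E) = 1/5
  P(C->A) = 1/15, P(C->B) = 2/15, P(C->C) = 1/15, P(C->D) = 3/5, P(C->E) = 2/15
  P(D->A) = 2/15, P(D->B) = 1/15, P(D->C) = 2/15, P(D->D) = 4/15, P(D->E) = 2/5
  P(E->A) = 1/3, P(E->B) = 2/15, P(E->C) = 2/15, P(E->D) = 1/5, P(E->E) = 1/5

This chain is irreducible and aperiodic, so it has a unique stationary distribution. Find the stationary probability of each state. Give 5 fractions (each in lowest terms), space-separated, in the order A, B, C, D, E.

Answer: 5602/33285 3643/33285 1889/9510 3322/11095 995/4438

Derivation:
The stationary distribution satisfies pi = pi * P, i.e.:
  pi_A = 1/15*pi_A + 4/15*pi_B + 1/15*pi_C + 2/15*pi_D + 1/3*pi_E
  pi_B = 1/15*pi_A + 1/5*pi_B + 2/15*pi_C + 1/15*pi_D + 2/15*pi_E
  pi_C = 3/5*pi_A + 2/15*pi_B + 1/15*pi_C + 2/15*pi_D + 2/15*pi_E
  pi_D = 1/5*pi_A + 1/5*pi_B + 3/5*pi_C + 4/15*pi_D + 1/5*pi_E
  pi_E = 1/15*pi_A + 1/5*pi_B + 2/15*pi_C + 2/5*pi_D + 1/5*pi_E
with normalization: pi_A + pi_B + pi_C + pi_D + pi_E = 1.

Using the first 4 balance equations plus normalization, the linear system A*pi = b is:
  [-14/15, 4/15, 1/15, 2/15, 1/3] . pi = 0
  [1/15, -4/5, 2/15, 1/15, 2/15] . pi = 0
  [3/5, 2/15, -14/15, 2/15, 2/15] . pi = 0
  [1/5, 1/5, 3/5, -11/15, 1/5] . pi = 0
  [1, 1, 1, 1, 1] . pi = 1

Solving yields:
  pi_A = 5602/33285
  pi_B = 3643/33285
  pi_C = 1889/9510
  pi_D = 3322/11095
  pi_E = 995/4438

Verification (pi * P):
  5602/33285*1/15 + 3643/33285*4/15 + 1889/9510*1/15 + 3322/11095*2/15 + 995/4438*1/3 = 5602/33285 = pi_A  (ok)
  5602/33285*1/15 + 3643/33285*1/5 + 1889/9510*2/15 + 3322/11095*1/15 + 995/4438*2/15 = 3643/33285 = pi_B  (ok)
  5602/33285*3/5 + 3643/33285*2/15 + 1889/9510*1/15 + 3322/11095*2/15 + 995/4438*2/15 = 1889/9510 = pi_C  (ok)
  5602/33285*1/5 + 3643/33285*1/5 + 1889/9510*3/5 + 3322/11095*4/15 + 995/4438*1/5 = 3322/11095 = pi_D  (ok)
  5602/33285*1/15 + 3643/33285*1/5 + 1889/9510*2/15 + 3322/11095*2/5 + 995/4438*1/5 = 995/4438 = pi_E  (ok)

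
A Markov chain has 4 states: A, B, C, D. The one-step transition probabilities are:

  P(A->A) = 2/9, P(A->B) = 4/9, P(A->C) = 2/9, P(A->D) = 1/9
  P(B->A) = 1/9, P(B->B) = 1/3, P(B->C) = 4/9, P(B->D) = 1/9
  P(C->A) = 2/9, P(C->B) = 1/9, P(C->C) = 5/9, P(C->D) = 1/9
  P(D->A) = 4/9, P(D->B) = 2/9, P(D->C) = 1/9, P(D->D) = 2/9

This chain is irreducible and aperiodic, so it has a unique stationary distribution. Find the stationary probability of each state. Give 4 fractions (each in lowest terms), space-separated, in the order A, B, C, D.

Answer: 39/176 45/176 35/88 1/8

Derivation:
The stationary distribution satisfies pi = pi * P, i.e.:
  pi_A = 2/9*pi_A + 1/9*pi_B + 2/9*pi_C + 4/9*pi_D
  pi_B = 4/9*pi_A + 1/3*pi_B + 1/9*pi_C + 2/9*pi_D
  pi_C = 2/9*pi_A + 4/9*pi_B + 5/9*pi_C + 1/9*pi_D
  pi_D = 1/9*pi_A + 1/9*pi_B + 1/9*pi_C + 2/9*pi_D
with normalization: pi_A + pi_B + pi_C + pi_D = 1.

Using the first 3 balance equations plus normalization, the linear system A*pi = b is:
  [-7/9, 1/9, 2/9, 4/9] . pi = 0
  [4/9, -2/3, 1/9, 2/9] . pi = 0
  [2/9, 4/9, -4/9, 1/9] . pi = 0
  [1, 1, 1, 1] . pi = 1

Solving yields:
  pi_A = 39/176
  pi_B = 45/176
  pi_C = 35/88
  pi_D = 1/8

Verification (pi * P):
  39/176*2/9 + 45/176*1/9 + 35/88*2/9 + 1/8*4/9 = 39/176 = pi_A  (ok)
  39/176*4/9 + 45/176*1/3 + 35/88*1/9 + 1/8*2/9 = 45/176 = pi_B  (ok)
  39/176*2/9 + 45/176*4/9 + 35/88*5/9 + 1/8*1/9 = 35/88 = pi_C  (ok)
  39/176*1/9 + 45/176*1/9 + 35/88*1/9 + 1/8*2/9 = 1/8 = pi_D  (ok)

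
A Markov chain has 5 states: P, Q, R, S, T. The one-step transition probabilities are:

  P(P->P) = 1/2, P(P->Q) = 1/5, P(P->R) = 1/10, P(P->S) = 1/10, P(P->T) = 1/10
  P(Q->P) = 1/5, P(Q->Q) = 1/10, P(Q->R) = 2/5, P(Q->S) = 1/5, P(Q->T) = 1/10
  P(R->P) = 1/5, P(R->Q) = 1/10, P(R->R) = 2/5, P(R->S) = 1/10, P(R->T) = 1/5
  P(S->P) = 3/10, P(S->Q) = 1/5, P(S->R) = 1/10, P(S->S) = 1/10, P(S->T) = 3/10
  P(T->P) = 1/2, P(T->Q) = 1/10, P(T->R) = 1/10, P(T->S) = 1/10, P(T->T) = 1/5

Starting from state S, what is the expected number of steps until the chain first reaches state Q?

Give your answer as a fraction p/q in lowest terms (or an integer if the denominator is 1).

Let h_i = expected steps to first reach Q from state i.
Boundary: h_Q = 0.
First-step equations for the other states:
  h_P = 1 + 1/2*h_P + 1/5*h_Q + 1/10*h_R + 1/10*h_S + 1/10*h_T
  h_R = 1 + 1/5*h_P + 1/10*h_Q + 2/5*h_R + 1/10*h_S + 1/5*h_T
  h_S = 1 + 3/10*h_P + 1/5*h_Q + 1/10*h_R + 1/10*h_S + 3/10*h_T
  h_T = 1 + 1/2*h_P + 1/10*h_Q + 1/10*h_R + 1/10*h_S + 1/5*h_T

Substituting h_Q = 0 and rearranging gives the linear system (I - Q) h = 1:
  [1/2, -1/10, -1/10, -1/10] . (h_P, h_R, h_S, h_T) = 1
  [-1/5, 3/5, -1/10, -1/5] . (h_P, h_R, h_S, h_T) = 1
  [-3/10, -1/10, 9/10, -3/10] . (h_P, h_R, h_S, h_T) = 1
  [-1/2, -1/10, -1/10, 4/5] . (h_P, h_R, h_S, h_T) = 1

Solving yields:
  h_P = 1575/269
  h_R = 1825/269
  h_S = 1610/269
  h_T = 1750/269

Starting state is S, so the expected hitting time is h_S = 1610/269.

Answer: 1610/269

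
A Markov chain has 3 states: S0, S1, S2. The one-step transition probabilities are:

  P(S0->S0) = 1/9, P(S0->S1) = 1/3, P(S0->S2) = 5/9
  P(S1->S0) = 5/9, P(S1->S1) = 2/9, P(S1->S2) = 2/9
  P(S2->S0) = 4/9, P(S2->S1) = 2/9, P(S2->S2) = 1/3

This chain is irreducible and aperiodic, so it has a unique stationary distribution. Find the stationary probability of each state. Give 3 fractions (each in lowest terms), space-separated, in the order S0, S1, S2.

Answer: 38/107 28/107 41/107

Derivation:
The stationary distribution satisfies pi = pi * P, i.e.:
  pi_S0 = 1/9*pi_S0 + 5/9*pi_S1 + 4/9*pi_S2
  pi_S1 = 1/3*pi_S0 + 2/9*pi_S1 + 2/9*pi_S2
  pi_S2 = 5/9*pi_S0 + 2/9*pi_S1 + 1/3*pi_S2
with normalization: pi_S0 + pi_S1 + pi_S2 = 1.

Using the first 2 balance equations plus normalization, the linear system A*pi = b is:
  [-8/9, 5/9, 4/9] . pi = 0
  [1/3, -7/9, 2/9] . pi = 0
  [1, 1, 1] . pi = 1

Solving yields:
  pi_S0 = 38/107
  pi_S1 = 28/107
  pi_S2 = 41/107

Verification (pi * P):
  38/107*1/9 + 28/107*5/9 + 41/107*4/9 = 38/107 = pi_S0  (ok)
  38/107*1/3 + 28/107*2/9 + 41/107*2/9 = 28/107 = pi_S1  (ok)
  38/107*5/9 + 28/107*2/9 + 41/107*1/3 = 41/107 = pi_S2  (ok)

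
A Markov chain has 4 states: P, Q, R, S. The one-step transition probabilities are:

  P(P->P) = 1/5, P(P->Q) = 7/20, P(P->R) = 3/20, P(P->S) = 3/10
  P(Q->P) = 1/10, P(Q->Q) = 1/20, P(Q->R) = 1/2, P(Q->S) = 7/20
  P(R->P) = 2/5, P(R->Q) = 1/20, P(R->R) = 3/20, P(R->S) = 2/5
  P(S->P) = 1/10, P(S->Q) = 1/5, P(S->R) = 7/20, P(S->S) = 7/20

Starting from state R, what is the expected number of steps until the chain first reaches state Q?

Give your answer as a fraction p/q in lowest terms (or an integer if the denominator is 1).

Let h_i = expected steps to first reach Q from state i.
Boundary: h_Q = 0.
First-step equations for the other states:
  h_P = 1 + 1/5*h_P + 7/20*h_Q + 3/20*h_R + 3/10*h_S
  h_R = 1 + 2/5*h_P + 1/20*h_Q + 3/20*h_R + 2/5*h_S
  h_S = 1 + 1/10*h_P + 1/5*h_Q + 7/20*h_R + 7/20*h_S

Substituting h_Q = 0 and rearranging gives the linear system (I - Q) h = 1:
  [4/5, -3/20, -3/10] . (h_P, h_R, h_S) = 1
  [-2/5, 17/20, -2/5] . (h_P, h_R, h_S) = 1
  [-1/10, -7/20, 13/20] . (h_P, h_R, h_S) = 1

Solving yields:
  h_P = 124/29
  h_R = 164/29
  h_S = 152/29

Starting state is R, so the expected hitting time is h_R = 164/29.

Answer: 164/29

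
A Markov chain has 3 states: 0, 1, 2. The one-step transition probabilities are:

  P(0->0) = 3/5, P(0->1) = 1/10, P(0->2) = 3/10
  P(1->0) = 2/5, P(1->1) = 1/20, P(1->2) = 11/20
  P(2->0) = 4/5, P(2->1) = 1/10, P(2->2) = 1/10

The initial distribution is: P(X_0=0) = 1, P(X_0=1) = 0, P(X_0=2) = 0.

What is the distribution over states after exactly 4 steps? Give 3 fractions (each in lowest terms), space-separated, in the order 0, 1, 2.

Answer: 6351/10000 7619/80000 21573/80000

Derivation:
Propagating the distribution step by step (d_{t+1} = d_t * P):
d_0 = (0=1, 1=0, 2=0)
  d_1[0] = 1*3/5 + 0*2/5 + 0*4/5 = 3/5
  d_1[1] = 1*1/10 + 0*1/20 + 0*1/10 = 1/10
  d_1[2] = 1*3/10 + 0*11/20 + 0*1/10 = 3/10
d_1 = (0=3/5, 1=1/10, 2=3/10)
  d_2[0] = 3/5*3/5 + 1/10*2/5 + 3/10*4/5 = 16/25
  d_2[1] = 3/5*1/10 + 1/10*1/20 + 3/10*1/10 = 19/200
  d_2[2] = 3/5*3/10 + 1/10*11/20 + 3/10*1/10 = 53/200
d_2 = (0=16/25, 1=19/200, 2=53/200)
  d_3[0] = 16/25*3/5 + 19/200*2/5 + 53/200*4/5 = 317/500
  d_3[1] = 16/25*1/10 + 19/200*1/20 + 53/200*1/10 = 381/4000
  d_3[2] = 16/25*3/10 + 19/200*11/20 + 53/200*1/10 = 1083/4000
d_3 = (0=317/500, 1=381/4000, 2=1083/4000)
  d_4[0] = 317/500*3/5 + 381/4000*2/5 + 1083/4000*4/5 = 6351/10000
  d_4[1] = 317/500*1/10 + 381/4000*1/20 + 1083/4000*1/10 = 7619/80000
  d_4[2] = 317/500*3/10 + 381/4000*11/20 + 1083/4000*1/10 = 21573/80000
d_4 = (0=6351/10000, 1=7619/80000, 2=21573/80000)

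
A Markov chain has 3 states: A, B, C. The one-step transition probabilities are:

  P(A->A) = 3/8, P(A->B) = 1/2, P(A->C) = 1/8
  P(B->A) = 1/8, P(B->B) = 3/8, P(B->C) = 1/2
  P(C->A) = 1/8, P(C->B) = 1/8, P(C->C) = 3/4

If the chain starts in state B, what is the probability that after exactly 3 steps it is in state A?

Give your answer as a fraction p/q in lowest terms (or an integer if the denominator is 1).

Computing P^3 by repeated multiplication:
P^1 =
  A: [3/8, 1/2, 1/8]
  B: [1/8, 3/8, 1/2]
  C: [1/8, 1/8, 3/4]
P^2 =
  A: [7/32, 25/64, 25/64]
  B: [5/32, 17/64, 37/64]
  C: [5/32, 13/64, 41/64]
P^3 =
  A: [23/128, 39/128, 33/64]
  B: [21/128, 1/4, 75/128]
  C: [21/128, 15/64, 77/128]

(P^3)[B -> A] = 21/128

Answer: 21/128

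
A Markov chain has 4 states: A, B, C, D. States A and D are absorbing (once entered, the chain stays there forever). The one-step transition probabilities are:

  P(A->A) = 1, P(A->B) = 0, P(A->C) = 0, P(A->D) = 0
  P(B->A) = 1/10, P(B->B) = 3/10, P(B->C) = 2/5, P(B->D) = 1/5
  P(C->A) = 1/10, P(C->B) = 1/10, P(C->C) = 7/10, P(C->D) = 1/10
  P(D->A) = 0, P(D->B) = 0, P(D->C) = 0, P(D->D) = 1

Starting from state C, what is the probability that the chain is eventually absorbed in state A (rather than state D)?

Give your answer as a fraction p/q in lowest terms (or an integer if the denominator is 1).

Answer: 8/17

Derivation:
Let a_i = P(absorbed in A | start in state i).
Boundary conditions: a_A = 1, a_D = 0.
For each transient state i, a_i = sum_j P(i->j) * a_j:
  a_B = 1/10*a_A + 3/10*a_B + 2/5*a_C + 1/5*a_D
  a_C = 1/10*a_A + 1/10*a_B + 7/10*a_C + 1/10*a_D

Substituting a_A = 1 and a_D = 0, rearrange to (I - Q) a = r where r[i] = P(i -> A):
  [7/10, -2/5] . (a_B, a_C) = 1/10
  [-1/10, 3/10] . (a_B, a_C) = 1/10

Solving yields:
  a_B = 7/17
  a_C = 8/17

Starting state is C, so the absorption probability is a_C = 8/17.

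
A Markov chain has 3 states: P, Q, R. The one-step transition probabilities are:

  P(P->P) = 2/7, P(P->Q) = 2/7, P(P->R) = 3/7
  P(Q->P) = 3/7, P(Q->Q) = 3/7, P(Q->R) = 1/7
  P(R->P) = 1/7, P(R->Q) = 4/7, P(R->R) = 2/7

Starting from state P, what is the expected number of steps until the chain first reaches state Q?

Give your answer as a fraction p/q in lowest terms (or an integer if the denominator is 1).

Answer: 28/11

Derivation:
Let h_i = expected steps to first reach Q from state i.
Boundary: h_Q = 0.
First-step equations for the other states:
  h_P = 1 + 2/7*h_P + 2/7*h_Q + 3/7*h_R
  h_R = 1 + 1/7*h_P + 4/7*h_Q + 2/7*h_R

Substituting h_Q = 0 and rearranging gives the linear system (I - Q) h = 1:
  [5/7, -3/7] . (h_P, h_R) = 1
  [-1/7, 5/7] . (h_P, h_R) = 1

Solving yields:
  h_P = 28/11
  h_R = 21/11

Starting state is P, so the expected hitting time is h_P = 28/11.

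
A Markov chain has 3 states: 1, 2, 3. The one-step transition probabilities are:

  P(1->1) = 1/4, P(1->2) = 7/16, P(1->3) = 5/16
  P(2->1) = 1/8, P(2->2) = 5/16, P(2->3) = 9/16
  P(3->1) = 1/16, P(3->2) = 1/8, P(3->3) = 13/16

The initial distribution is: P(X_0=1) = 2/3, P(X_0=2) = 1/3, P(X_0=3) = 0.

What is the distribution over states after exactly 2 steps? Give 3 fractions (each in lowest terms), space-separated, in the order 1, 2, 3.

Answer: 97/768 203/768 39/64

Derivation:
Propagating the distribution step by step (d_{t+1} = d_t * P):
d_0 = (1=2/3, 2=1/3, 3=0)
  d_1[1] = 2/3*1/4 + 1/3*1/8 + 0*1/16 = 5/24
  d_1[2] = 2/3*7/16 + 1/3*5/16 + 0*1/8 = 19/48
  d_1[3] = 2/3*5/16 + 1/3*9/16 + 0*13/16 = 19/48
d_1 = (1=5/24, 2=19/48, 3=19/48)
  d_2[1] = 5/24*1/4 + 19/48*1/8 + 19/48*1/16 = 97/768
  d_2[2] = 5/24*7/16 + 19/48*5/16 + 19/48*1/8 = 203/768
  d_2[3] = 5/24*5/16 + 19/48*9/16 + 19/48*13/16 = 39/64
d_2 = (1=97/768, 2=203/768, 3=39/64)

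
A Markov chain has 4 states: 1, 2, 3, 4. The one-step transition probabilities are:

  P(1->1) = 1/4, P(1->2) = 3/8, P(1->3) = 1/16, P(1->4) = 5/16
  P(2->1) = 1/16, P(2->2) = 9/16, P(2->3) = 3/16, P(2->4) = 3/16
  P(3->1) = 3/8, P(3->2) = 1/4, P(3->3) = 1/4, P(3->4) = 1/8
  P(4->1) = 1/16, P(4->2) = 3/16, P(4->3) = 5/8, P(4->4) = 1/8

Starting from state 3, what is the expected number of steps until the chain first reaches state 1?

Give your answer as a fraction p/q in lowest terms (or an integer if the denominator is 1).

Answer: 1416/311

Derivation:
Let h_i = expected steps to first reach 1 from state i.
Boundary: h_1 = 0.
First-step equations for the other states:
  h_2 = 1 + 1/16*h_1 + 9/16*h_2 + 3/16*h_3 + 3/16*h_4
  h_3 = 1 + 3/8*h_1 + 1/4*h_2 + 1/4*h_3 + 1/8*h_4
  h_4 = 1 + 1/16*h_1 + 3/16*h_2 + 5/8*h_3 + 1/8*h_4

Substituting h_1 = 0 and rearranging gives the linear system (I - Q) h = 1:
  [7/16, -3/16, -3/16] . (h_2, h_3, h_4) = 1
  [-1/4, 3/4, -1/8] . (h_2, h_3, h_4) = 1
  [-3/16, -5/8, 7/8] . (h_2, h_3, h_4) = 1

Solving yields:
  h_2 = 2096/311
  h_3 = 1416/311
  h_4 = 1816/311

Starting state is 3, so the expected hitting time is h_3 = 1416/311.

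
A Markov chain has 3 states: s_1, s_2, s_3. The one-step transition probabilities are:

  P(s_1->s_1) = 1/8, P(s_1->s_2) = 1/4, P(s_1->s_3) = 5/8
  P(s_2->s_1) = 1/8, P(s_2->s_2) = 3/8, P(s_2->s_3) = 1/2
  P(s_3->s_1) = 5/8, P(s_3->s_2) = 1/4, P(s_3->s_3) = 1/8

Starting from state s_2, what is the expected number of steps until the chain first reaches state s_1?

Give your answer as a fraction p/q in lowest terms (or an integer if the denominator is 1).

Let h_i = expected steps to first reach s_1 from state i.
Boundary: h_s_1 = 0.
First-step equations for the other states:
  h_s_2 = 1 + 1/8*h_s_1 + 3/8*h_s_2 + 1/2*h_s_3
  h_s_3 = 1 + 5/8*h_s_1 + 1/4*h_s_2 + 1/8*h_s_3

Substituting h_s_1 = 0 and rearranging gives the linear system (I - Q) h = 1:
  [5/8, -1/2] . (h_s_2, h_s_3) = 1
  [-1/4, 7/8] . (h_s_2, h_s_3) = 1

Solving yields:
  h_s_2 = 88/27
  h_s_3 = 56/27

Starting state is s_2, so the expected hitting time is h_s_2 = 88/27.

Answer: 88/27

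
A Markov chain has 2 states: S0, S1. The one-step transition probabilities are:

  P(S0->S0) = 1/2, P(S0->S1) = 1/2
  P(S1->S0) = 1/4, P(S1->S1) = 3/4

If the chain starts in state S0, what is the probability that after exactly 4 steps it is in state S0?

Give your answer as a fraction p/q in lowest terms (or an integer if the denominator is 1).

Computing P^4 by repeated multiplication:
P^1 =
  S0: [1/2, 1/2]
  S1: [1/4, 3/4]
P^2 =
  S0: [3/8, 5/8]
  S1: [5/16, 11/16]
P^3 =
  S0: [11/32, 21/32]
  S1: [21/64, 43/64]
P^4 =
  S0: [43/128, 85/128]
  S1: [85/256, 171/256]

(P^4)[S0 -> S0] = 43/128

Answer: 43/128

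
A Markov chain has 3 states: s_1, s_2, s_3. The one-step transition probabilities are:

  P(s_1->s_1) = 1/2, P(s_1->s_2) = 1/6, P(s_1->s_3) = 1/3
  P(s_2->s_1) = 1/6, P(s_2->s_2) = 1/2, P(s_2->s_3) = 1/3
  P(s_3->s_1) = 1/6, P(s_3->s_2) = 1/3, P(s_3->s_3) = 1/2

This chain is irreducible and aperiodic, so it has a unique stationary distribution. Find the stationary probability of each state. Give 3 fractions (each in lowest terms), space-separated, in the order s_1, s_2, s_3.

Answer: 1/4 7/20 2/5

Derivation:
The stationary distribution satisfies pi = pi * P, i.e.:
  pi_s_1 = 1/2*pi_s_1 + 1/6*pi_s_2 + 1/6*pi_s_3
  pi_s_2 = 1/6*pi_s_1 + 1/2*pi_s_2 + 1/3*pi_s_3
  pi_s_3 = 1/3*pi_s_1 + 1/3*pi_s_2 + 1/2*pi_s_3
with normalization: pi_s_1 + pi_s_2 + pi_s_3 = 1.

Using the first 2 balance equations plus normalization, the linear system A*pi = b is:
  [-1/2, 1/6, 1/6] . pi = 0
  [1/6, -1/2, 1/3] . pi = 0
  [1, 1, 1] . pi = 1

Solving yields:
  pi_s_1 = 1/4
  pi_s_2 = 7/20
  pi_s_3 = 2/5

Verification (pi * P):
  1/4*1/2 + 7/20*1/6 + 2/5*1/6 = 1/4 = pi_s_1  (ok)
  1/4*1/6 + 7/20*1/2 + 2/5*1/3 = 7/20 = pi_s_2  (ok)
  1/4*1/3 + 7/20*1/3 + 2/5*1/2 = 2/5 = pi_s_3  (ok)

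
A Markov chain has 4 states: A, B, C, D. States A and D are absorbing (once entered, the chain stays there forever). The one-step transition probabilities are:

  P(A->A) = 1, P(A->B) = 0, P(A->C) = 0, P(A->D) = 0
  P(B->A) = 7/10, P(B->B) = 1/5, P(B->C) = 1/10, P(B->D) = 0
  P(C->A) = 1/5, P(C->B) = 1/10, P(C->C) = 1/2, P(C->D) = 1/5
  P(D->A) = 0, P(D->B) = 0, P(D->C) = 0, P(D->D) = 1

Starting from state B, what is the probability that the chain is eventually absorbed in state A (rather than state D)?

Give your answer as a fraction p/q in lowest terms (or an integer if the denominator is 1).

Let a_i = P(absorbed in A | start in state i).
Boundary conditions: a_A = 1, a_D = 0.
For each transient state i, a_i = sum_j P(i->j) * a_j:
  a_B = 7/10*a_A + 1/5*a_B + 1/10*a_C + 0*a_D
  a_C = 1/5*a_A + 1/10*a_B + 1/2*a_C + 1/5*a_D

Substituting a_A = 1 and a_D = 0, rearrange to (I - Q) a = r where r[i] = P(i -> A):
  [4/5, -1/10] . (a_B, a_C) = 7/10
  [-1/10, 1/2] . (a_B, a_C) = 1/5

Solving yields:
  a_B = 37/39
  a_C = 23/39

Starting state is B, so the absorption probability is a_B = 37/39.

Answer: 37/39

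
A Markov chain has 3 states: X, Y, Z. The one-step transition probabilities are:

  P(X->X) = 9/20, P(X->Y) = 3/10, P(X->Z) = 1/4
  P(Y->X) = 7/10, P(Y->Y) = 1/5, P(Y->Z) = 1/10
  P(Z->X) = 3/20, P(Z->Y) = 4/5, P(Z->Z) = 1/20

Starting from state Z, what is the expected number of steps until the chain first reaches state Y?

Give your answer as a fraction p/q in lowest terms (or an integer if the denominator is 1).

Answer: 140/97

Derivation:
Let h_i = expected steps to first reach Y from state i.
Boundary: h_Y = 0.
First-step equations for the other states:
  h_X = 1 + 9/20*h_X + 3/10*h_Y + 1/4*h_Z
  h_Z = 1 + 3/20*h_X + 4/5*h_Y + 1/20*h_Z

Substituting h_Y = 0 and rearranging gives the linear system (I - Q) h = 1:
  [11/20, -1/4] . (h_X, h_Z) = 1
  [-3/20, 19/20] . (h_X, h_Z) = 1

Solving yields:
  h_X = 240/97
  h_Z = 140/97

Starting state is Z, so the expected hitting time is h_Z = 140/97.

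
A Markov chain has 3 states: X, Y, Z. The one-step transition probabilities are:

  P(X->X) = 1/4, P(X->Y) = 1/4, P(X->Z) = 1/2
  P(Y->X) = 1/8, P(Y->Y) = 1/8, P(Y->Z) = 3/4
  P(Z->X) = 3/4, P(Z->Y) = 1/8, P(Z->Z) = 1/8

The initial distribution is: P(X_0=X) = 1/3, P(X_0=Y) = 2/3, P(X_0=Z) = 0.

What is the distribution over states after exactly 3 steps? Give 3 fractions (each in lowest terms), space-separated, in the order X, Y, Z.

Propagating the distribution step by step (d_{t+1} = d_t * P):
d_0 = (X=1/3, Y=2/3, Z=0)
  d_1[X] = 1/3*1/4 + 2/3*1/8 + 0*3/4 = 1/6
  d_1[Y] = 1/3*1/4 + 2/3*1/8 + 0*1/8 = 1/6
  d_1[Z] = 1/3*1/2 + 2/3*3/4 + 0*1/8 = 2/3
d_1 = (X=1/6, Y=1/6, Z=2/3)
  d_2[X] = 1/6*1/4 + 1/6*1/8 + 2/3*3/4 = 9/16
  d_2[Y] = 1/6*1/4 + 1/6*1/8 + 2/3*1/8 = 7/48
  d_2[Z] = 1/6*1/2 + 1/6*3/4 + 2/3*1/8 = 7/24
d_2 = (X=9/16, Y=7/48, Z=7/24)
  d_3[X] = 9/16*1/4 + 7/48*1/8 + 7/24*3/4 = 145/384
  d_3[Y] = 9/16*1/4 + 7/48*1/8 + 7/24*1/8 = 25/128
  d_3[Z] = 9/16*1/2 + 7/48*3/4 + 7/24*1/8 = 41/96
d_3 = (X=145/384, Y=25/128, Z=41/96)

Answer: 145/384 25/128 41/96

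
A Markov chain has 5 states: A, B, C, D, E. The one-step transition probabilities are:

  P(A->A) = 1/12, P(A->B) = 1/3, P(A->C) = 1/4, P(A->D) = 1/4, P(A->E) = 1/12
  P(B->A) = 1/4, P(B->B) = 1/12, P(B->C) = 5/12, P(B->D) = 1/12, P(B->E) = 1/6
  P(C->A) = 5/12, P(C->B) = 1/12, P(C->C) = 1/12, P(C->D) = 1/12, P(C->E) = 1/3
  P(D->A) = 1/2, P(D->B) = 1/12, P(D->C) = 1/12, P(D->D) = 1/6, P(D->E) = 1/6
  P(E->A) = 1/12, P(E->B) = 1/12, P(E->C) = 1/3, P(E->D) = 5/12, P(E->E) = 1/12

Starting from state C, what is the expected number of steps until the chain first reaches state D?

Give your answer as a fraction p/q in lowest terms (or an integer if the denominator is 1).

Answer: 16812/3199

Derivation:
Let h_i = expected steps to first reach D from state i.
Boundary: h_D = 0.
First-step equations for the other states:
  h_A = 1 + 1/12*h_A + 1/3*h_B + 1/4*h_C + 1/4*h_D + 1/12*h_E
  h_B = 1 + 1/4*h_A + 1/12*h_B + 5/12*h_C + 1/12*h_D + 1/6*h_E
  h_C = 1 + 5/12*h_A + 1/12*h_B + 1/12*h_C + 1/12*h_D + 1/3*h_E
  h_E = 1 + 1/12*h_A + 1/12*h_B + 1/3*h_C + 5/12*h_D + 1/12*h_E

Substituting h_D = 0 and rearranging gives the linear system (I - Q) h = 1:
  [11/12, -1/3, -1/4, -1/12] . (h_A, h_B, h_C, h_E) = 1
  [-1/4, 11/12, -5/12, -1/6] . (h_A, h_B, h_C, h_E) = 1
  [-5/12, -1/12, 11/12, -1/3] . (h_A, h_B, h_C, h_E) = 1
  [-1/12, -1/12, -1/3, 11/12] . (h_A, h_B, h_C, h_E) = 1

Solving yields:
  h_A = 15660/3199
  h_B = 17700/3199
  h_C = 16812/3199
  h_E = 12636/3199

Starting state is C, so the expected hitting time is h_C = 16812/3199.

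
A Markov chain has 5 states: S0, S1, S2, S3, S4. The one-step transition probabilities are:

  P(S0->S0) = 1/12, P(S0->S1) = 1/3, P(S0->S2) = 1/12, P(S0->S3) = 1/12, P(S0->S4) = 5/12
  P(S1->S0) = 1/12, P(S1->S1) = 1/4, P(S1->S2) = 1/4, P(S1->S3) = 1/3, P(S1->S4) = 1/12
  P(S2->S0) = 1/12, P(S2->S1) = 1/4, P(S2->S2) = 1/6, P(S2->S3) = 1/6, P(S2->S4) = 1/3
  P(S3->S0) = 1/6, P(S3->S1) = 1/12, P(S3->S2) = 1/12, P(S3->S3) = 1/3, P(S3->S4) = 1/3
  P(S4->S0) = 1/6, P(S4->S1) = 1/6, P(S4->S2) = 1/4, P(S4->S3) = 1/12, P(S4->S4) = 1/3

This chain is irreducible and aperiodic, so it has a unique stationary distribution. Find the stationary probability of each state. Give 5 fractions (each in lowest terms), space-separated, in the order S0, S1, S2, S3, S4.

The stationary distribution satisfies pi = pi * P, i.e.:
  pi_S0 = 1/12*pi_S0 + 1/12*pi_S1 + 1/12*pi_S2 + 1/6*pi_S3 + 1/6*pi_S4
  pi_S1 = 1/3*pi_S0 + 1/4*pi_S1 + 1/4*pi_S2 + 1/12*pi_S3 + 1/6*pi_S4
  pi_S2 = 1/12*pi_S0 + 1/4*pi_S1 + 1/6*pi_S2 + 1/12*pi_S3 + 1/4*pi_S4
  pi_S3 = 1/12*pi_S0 + 1/3*pi_S1 + 1/6*pi_S2 + 1/3*pi_S3 + 1/12*pi_S4
  pi_S4 = 5/12*pi_S0 + 1/12*pi_S1 + 1/3*pi_S2 + 1/3*pi_S3 + 1/3*pi_S4
with normalization: pi_S0 + pi_S1 + pi_S2 + pi_S3 + pi_S4 = 1.

Using the first 4 balance equations plus normalization, the linear system A*pi = b is:
  [-11/12, 1/12, 1/12, 1/6, 1/6] . pi = 0
  [1/3, -3/4, 1/4, 1/12, 1/6] . pi = 0
  [1/12, 1/4, -5/6, 1/12, 1/4] . pi = 0
  [1/12, 1/3, 1/6, -2/3, 1/12] . pi = 0
  [1, 1, 1, 1, 1] . pi = 1

Solving yields:
  pi_S0 = 2189/17608
  pi_S1 = 3571/17608
  pi_S2 = 797/4402
  pi_S3 = 3501/17608
  pi_S4 = 5159/17608

Verification (pi * P):
  2189/17608*1/12 + 3571/17608*1/12 + 797/4402*1/12 + 3501/17608*1/6 + 5159/17608*1/6 = 2189/17608 = pi_S0  (ok)
  2189/17608*1/3 + 3571/17608*1/4 + 797/4402*1/4 + 3501/17608*1/12 + 5159/17608*1/6 = 3571/17608 = pi_S1  (ok)
  2189/17608*1/12 + 3571/17608*1/4 + 797/4402*1/6 + 3501/17608*1/12 + 5159/17608*1/4 = 797/4402 = pi_S2  (ok)
  2189/17608*1/12 + 3571/17608*1/3 + 797/4402*1/6 + 3501/17608*1/3 + 5159/17608*1/12 = 3501/17608 = pi_S3  (ok)
  2189/17608*5/12 + 3571/17608*1/12 + 797/4402*1/3 + 3501/17608*1/3 + 5159/17608*1/3 = 5159/17608 = pi_S4  (ok)

Answer: 2189/17608 3571/17608 797/4402 3501/17608 5159/17608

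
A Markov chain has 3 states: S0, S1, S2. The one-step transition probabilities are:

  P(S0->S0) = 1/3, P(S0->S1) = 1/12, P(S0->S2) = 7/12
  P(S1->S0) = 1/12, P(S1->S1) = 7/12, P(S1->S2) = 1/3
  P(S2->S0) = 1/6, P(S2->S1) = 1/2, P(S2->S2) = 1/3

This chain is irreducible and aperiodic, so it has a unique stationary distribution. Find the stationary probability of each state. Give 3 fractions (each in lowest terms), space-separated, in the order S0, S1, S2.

Answer: 16/105 10/21 13/35

Derivation:
The stationary distribution satisfies pi = pi * P, i.e.:
  pi_S0 = 1/3*pi_S0 + 1/12*pi_S1 + 1/6*pi_S2
  pi_S1 = 1/12*pi_S0 + 7/12*pi_S1 + 1/2*pi_S2
  pi_S2 = 7/12*pi_S0 + 1/3*pi_S1 + 1/3*pi_S2
with normalization: pi_S0 + pi_S1 + pi_S2 = 1.

Using the first 2 balance equations plus normalization, the linear system A*pi = b is:
  [-2/3, 1/12, 1/6] . pi = 0
  [1/12, -5/12, 1/2] . pi = 0
  [1, 1, 1] . pi = 1

Solving yields:
  pi_S0 = 16/105
  pi_S1 = 10/21
  pi_S2 = 13/35

Verification (pi * P):
  16/105*1/3 + 10/21*1/12 + 13/35*1/6 = 16/105 = pi_S0  (ok)
  16/105*1/12 + 10/21*7/12 + 13/35*1/2 = 10/21 = pi_S1  (ok)
  16/105*7/12 + 10/21*1/3 + 13/35*1/3 = 13/35 = pi_S2  (ok)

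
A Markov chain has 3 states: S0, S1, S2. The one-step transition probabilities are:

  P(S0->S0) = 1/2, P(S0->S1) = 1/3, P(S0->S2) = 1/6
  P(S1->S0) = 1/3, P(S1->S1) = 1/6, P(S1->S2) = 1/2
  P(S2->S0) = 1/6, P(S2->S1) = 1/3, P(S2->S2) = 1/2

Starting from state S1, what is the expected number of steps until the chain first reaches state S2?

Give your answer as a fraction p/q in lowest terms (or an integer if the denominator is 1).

Let h_i = expected steps to first reach S2 from state i.
Boundary: h_S2 = 0.
First-step equations for the other states:
  h_S0 = 1 + 1/2*h_S0 + 1/3*h_S1 + 1/6*h_S2
  h_S1 = 1 + 1/3*h_S0 + 1/6*h_S1 + 1/2*h_S2

Substituting h_S2 = 0 and rearranging gives the linear system (I - Q) h = 1:
  [1/2, -1/3] . (h_S0, h_S1) = 1
  [-1/3, 5/6] . (h_S0, h_S1) = 1

Solving yields:
  h_S0 = 42/11
  h_S1 = 30/11

Starting state is S1, so the expected hitting time is h_S1 = 30/11.

Answer: 30/11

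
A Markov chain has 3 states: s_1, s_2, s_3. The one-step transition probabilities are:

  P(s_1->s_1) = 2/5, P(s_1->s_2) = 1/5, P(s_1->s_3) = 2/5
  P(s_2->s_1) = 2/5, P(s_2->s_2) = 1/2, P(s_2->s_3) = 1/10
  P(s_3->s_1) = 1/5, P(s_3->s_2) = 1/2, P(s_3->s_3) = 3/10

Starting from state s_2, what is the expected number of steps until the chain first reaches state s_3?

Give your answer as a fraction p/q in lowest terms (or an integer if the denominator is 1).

Answer: 50/11

Derivation:
Let h_i = expected steps to first reach s_3 from state i.
Boundary: h_s_3 = 0.
First-step equations for the other states:
  h_s_1 = 1 + 2/5*h_s_1 + 1/5*h_s_2 + 2/5*h_s_3
  h_s_2 = 1 + 2/5*h_s_1 + 1/2*h_s_2 + 1/10*h_s_3

Substituting h_s_3 = 0 and rearranging gives the linear system (I - Q) h = 1:
  [3/5, -1/5] . (h_s_1, h_s_2) = 1
  [-2/5, 1/2] . (h_s_1, h_s_2) = 1

Solving yields:
  h_s_1 = 35/11
  h_s_2 = 50/11

Starting state is s_2, so the expected hitting time is h_s_2 = 50/11.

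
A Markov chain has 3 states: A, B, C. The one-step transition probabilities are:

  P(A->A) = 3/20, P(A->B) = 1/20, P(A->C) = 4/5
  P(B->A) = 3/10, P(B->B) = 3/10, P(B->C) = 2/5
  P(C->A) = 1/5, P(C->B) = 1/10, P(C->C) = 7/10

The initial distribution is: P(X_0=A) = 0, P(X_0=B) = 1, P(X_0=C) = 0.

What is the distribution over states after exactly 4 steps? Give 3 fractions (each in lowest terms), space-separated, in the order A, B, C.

Answer: 16131/80000 9077/80000 6849/10000

Derivation:
Propagating the distribution step by step (d_{t+1} = d_t * P):
d_0 = (A=0, B=1, C=0)
  d_1[A] = 0*3/20 + 1*3/10 + 0*1/5 = 3/10
  d_1[B] = 0*1/20 + 1*3/10 + 0*1/10 = 3/10
  d_1[C] = 0*4/5 + 1*2/5 + 0*7/10 = 2/5
d_1 = (A=3/10, B=3/10, C=2/5)
  d_2[A] = 3/10*3/20 + 3/10*3/10 + 2/5*1/5 = 43/200
  d_2[B] = 3/10*1/20 + 3/10*3/10 + 2/5*1/10 = 29/200
  d_2[C] = 3/10*4/5 + 3/10*2/5 + 2/5*7/10 = 16/25
d_2 = (A=43/200, B=29/200, C=16/25)
  d_3[A] = 43/200*3/20 + 29/200*3/10 + 16/25*1/5 = 163/800
  d_3[B] = 43/200*1/20 + 29/200*3/10 + 16/25*1/10 = 473/4000
  d_3[C] = 43/200*4/5 + 29/200*2/5 + 16/25*7/10 = 339/500
d_3 = (A=163/800, B=473/4000, C=339/500)
  d_4[A] = 163/800*3/20 + 473/4000*3/10 + 339/500*1/5 = 16131/80000
  d_4[B] = 163/800*1/20 + 473/4000*3/10 + 339/500*1/10 = 9077/80000
  d_4[C] = 163/800*4/5 + 473/4000*2/5 + 339/500*7/10 = 6849/10000
d_4 = (A=16131/80000, B=9077/80000, C=6849/10000)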